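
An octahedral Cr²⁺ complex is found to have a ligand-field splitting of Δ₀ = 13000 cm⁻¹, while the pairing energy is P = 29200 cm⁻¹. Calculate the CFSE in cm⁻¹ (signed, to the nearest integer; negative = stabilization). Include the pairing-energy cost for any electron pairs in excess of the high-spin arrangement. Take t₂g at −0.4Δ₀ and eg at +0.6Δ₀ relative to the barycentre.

-7800

Cr²⁺: group 6, so d-count = 6 − 2 = 4.
With Δ₀ < P the complex is high-spin.
Filling d⁴ accordingly: t₂g³ eg¹.
Orbital CFSE = -0.6Δ₀ = -0.6 × 13000 = -7800 cm⁻¹.
High-spin has no excess pairs, so no pairing correction applies.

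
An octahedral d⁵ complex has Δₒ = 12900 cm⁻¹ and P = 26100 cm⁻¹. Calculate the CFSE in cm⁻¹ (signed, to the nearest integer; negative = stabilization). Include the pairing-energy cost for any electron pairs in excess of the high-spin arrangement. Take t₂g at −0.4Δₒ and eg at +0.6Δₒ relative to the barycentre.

0

With Δₒ < P the complex is high-spin.
That gives t₂g³ eg².
Orbital CFSE = 0.0Δₒ = 0.0 × 12900 = 0 cm⁻¹.
High-spin has no excess pairs, so no pairing correction applies.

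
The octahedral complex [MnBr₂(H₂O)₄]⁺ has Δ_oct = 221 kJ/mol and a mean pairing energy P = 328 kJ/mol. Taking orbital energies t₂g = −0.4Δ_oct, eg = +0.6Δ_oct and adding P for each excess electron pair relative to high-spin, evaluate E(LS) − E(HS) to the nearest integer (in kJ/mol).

Ligand charges: 2×(-1) from Br⁻ and 4×(+0) from H₂O sum to -2; with overall charge +1, Mn is +3.
Mn sits in group 7; removing 3 electrons leaves Mn³⁺ with 7 − 3 = 4 d electrons.
High-spin d⁴ fills as t₂g³ eg¹ with CFSE 3(−0.4) + 1(+0.6) = -0.6Δ_oct = -133 kJ/mol.
Low-spin t₂g⁴ eg⁰ gives -1.6Δ_oct = -354 kJ/mol, but forming 1 extra pair costs 1P = 328 kJ/mol, so E(LS) = -354 + 328 = -26 kJ/mol.
Thus E(LS) − E(HS) = 107 kJ/mol.

107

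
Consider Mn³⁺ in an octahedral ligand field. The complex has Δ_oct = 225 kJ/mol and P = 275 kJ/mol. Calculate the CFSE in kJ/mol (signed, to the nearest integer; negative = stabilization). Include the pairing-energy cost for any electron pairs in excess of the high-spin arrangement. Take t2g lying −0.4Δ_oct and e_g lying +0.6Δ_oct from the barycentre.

-135

Mn is in group 7, so Mn³⁺ is d⁴ (7 − 3 = 4).
Here Δ_oct < P (225 < 275), so the high-spin state is favoured.
Filling d⁴ accordingly: t2g^3 e_g^1.
Orbital CFSE = -0.6Δ_oct = -0.6 × 225 = -135 kJ/mol.
High-spin has no excess pairs, so no pairing correction applies.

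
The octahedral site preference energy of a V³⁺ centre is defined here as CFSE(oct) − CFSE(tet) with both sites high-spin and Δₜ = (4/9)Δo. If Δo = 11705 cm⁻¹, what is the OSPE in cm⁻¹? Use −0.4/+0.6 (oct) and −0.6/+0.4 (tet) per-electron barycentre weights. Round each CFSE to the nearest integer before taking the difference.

V³⁺: group 5, so d-count = 5 − 3 = 2.
Octahedral (high-spin): t₂g² eg⁰, CFSE = 2(−0.4) + 0(+0.6) = -0.8Δo = -0.8 × 11705 = -9364 cm⁻¹.
Tetrahedral: e² t₂⁰, CFSE = 2(−0.6) + 0(+0.4) = -1.2Δₜ = -1.2 × (4/9) × 11705 = -6243 cm⁻¹.
Subtracting, OSPE = -9364 − (-6243) = -3121 cm⁻¹.

-3121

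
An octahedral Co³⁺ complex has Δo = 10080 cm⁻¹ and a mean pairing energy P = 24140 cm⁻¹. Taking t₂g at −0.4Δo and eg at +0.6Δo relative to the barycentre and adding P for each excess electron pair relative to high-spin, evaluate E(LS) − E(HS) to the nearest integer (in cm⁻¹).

Co³⁺: group 9, so d-count = 9 − 3 = 6.
High-spin: t₂g⁴ eg², CFSE = -0.4Δo = -4032 cm⁻¹.
For low-spin the configuration is t₂g⁶ eg⁰: orbital energy -2.4 × 10080 = -24192 cm⁻¹, and 2 additional pairs relative to high-spin add 48280 cm⁻¹, giving 24088 cm⁻¹.
The difference is 24088 − (-4032) = 28120 cm⁻¹, so high-spin lies lower.

28120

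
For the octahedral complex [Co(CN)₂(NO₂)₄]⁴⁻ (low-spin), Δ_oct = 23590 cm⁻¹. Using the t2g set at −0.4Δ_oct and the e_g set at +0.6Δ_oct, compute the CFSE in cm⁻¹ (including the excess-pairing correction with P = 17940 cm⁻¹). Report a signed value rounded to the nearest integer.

Ligand charges: 2×(-1) from CN⁻ and 4×(-1) from NO₂⁻ sum to -6; with overall charge -4, Co is +2.
Co sits in group 9; removing 2 electrons leaves Co²⁺ with 9 − 2 = 7 d electrons.
Electron filling gives t2g^6 e_g^1.
CFSE(orbital) = 6×(-0.4Δ_oct) + 1×(0.6Δ_oct) = -1.8Δ_oct; with Δ_oct = 23590 cm⁻¹ that is -42462 cm⁻¹.
Relative to high-spin t2g^5 e_g^2 (2 paired), the low-spin configuration has 1 additional pair, contributing +1 × 17940 = +17940 cm⁻¹.
Combining: -42462 + 17940 = -24522 cm⁻¹.

-24522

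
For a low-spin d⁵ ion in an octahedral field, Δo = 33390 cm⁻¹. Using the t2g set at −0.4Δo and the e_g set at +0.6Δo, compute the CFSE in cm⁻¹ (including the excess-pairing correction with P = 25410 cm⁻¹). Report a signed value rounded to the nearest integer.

Configuration: t2g^5 e_g^0.
Orbital CFSE = 5(-0.4) + 0(0.6) = -2.0Δo = -2.0 × 33390 = -66780 cm⁻¹.
Pairing penalty: 2 pairs vs 0 in the high-spin reference → 2 extra × P = 50820 cm⁻¹.
Combining: -66780 + 50820 = -15960 cm⁻¹.

-15960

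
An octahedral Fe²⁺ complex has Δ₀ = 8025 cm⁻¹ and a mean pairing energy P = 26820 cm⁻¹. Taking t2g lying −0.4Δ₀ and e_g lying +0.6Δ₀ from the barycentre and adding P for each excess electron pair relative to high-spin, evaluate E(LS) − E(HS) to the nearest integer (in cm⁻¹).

Group 8 minus oxidation state +2 gives a d⁶ configuration for Fe²⁺.
In the high-spin limit (t2g^4 e_g^2) the orbital term is -0.4Δ₀ = -3210 cm⁻¹, with no excess pairing.
Low-spin t2g^6 e_g^0 gives -2.4Δ₀ = -19260 cm⁻¹, but forming 2 extra pairs costs 2P = 53640 cm⁻¹, so E(LS) = -19260 + 53640 = 34380 cm⁻¹.
Thus E(LS) − E(HS) = 37590 cm⁻¹.

37590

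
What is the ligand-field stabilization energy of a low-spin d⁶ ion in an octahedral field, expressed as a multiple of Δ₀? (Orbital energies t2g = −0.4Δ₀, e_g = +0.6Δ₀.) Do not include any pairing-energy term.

Configuration: t2g^6 e_g^0.
CFSE = 6(-0.4Δ₀) + 0(0.6Δ₀) = -2.4Δ₀ + 0.0Δ₀ = -2.4Δ₀.

-2.4 Δ₀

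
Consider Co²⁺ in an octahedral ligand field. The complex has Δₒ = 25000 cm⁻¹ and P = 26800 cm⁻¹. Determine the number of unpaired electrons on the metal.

3

Co is in group 9, so Co²⁺ is d⁷ (9 − 2 = 7).
Δₒ < P, so pairing is avoided: the ground state is high-spin.
Configuration: t₂g⁵ eg².
Unpaired electrons: 3.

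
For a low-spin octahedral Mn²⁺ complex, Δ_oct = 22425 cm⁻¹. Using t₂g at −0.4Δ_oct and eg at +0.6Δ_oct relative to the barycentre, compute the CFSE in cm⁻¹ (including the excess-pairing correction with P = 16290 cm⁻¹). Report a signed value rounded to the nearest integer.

Mn is in group 7, so Mn²⁺ is d⁵ (7 − 2 = 5).
The d⁵ electrons fill as t₂g⁵ eg⁰.
CFSE(orbital) = 5×(-0.4Δ_oct) + 0×(0.6Δ_oct) = -2.0Δ_oct; with Δ_oct = 22425 cm⁻¹ that is -44850 cm⁻¹.
Relative to high-spin t₂g³ eg² (0 paired), the low-spin configuration has 2 additional pairs, contributing +2 × 16290 = +32580 cm⁻¹.
Combining: -44850 + 32580 = -12270 cm⁻¹.

-12270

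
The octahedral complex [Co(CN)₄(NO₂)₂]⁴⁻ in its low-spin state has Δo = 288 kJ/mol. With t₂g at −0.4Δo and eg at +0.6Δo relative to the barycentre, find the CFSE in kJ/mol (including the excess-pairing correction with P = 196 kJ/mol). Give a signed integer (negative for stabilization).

-322

Ligand charges: 4×(-1) from CN⁻ and 2×(-1) from NO₂⁻ sum to -6; with overall charge -4, Co is +2.
Co sits in group 9; removing 2 electrons leaves Co²⁺ with 9 − 2 = 7 d electrons.
Electron filling gives t₂g⁶ eg¹.
CFSE(orbital) = 6×(-0.4Δo) + 1×(0.6Δo) = -1.8Δo; with Δo = 288 kJ/mol that is -518 kJ/mol.
High-spin d⁷ would be t₂g⁵ eg² with 2 pairs; low-spin has 3, so 1 excess pair costs +1P = +196 kJ/mol.
Combining: -518 + 196 = -322 kJ/mol.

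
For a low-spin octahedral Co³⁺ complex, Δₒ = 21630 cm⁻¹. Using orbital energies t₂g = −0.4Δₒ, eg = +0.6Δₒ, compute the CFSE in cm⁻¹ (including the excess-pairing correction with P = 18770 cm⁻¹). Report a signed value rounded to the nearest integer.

Co is in group 9, so Co³⁺ is d⁶ (9 − 3 = 6).
Configuration: t₂g⁶ eg⁰.
CFSE(orbital) = 6×(-0.4Δₒ) + 0×(0.6Δₒ) = -2.4Δₒ; with Δₒ = 21630 cm⁻¹ that is -51912 cm⁻¹.
Relative to high-spin t₂g⁴ eg² (1 paired), the low-spin configuration has 2 additional pairs, contributing +2 × 18770 = +37540 cm⁻¹.
Overall CFSE = -51912 + 37540 = -14372 cm⁻¹.

-14372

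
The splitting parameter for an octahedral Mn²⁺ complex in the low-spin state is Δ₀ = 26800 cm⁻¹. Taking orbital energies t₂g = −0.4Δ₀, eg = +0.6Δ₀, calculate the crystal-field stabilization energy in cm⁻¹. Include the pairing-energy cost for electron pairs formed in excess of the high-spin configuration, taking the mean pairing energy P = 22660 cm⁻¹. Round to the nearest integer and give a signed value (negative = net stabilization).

-8280

Mn is in group 7, so Mn²⁺ is d⁵ (7 − 2 = 5).
The d⁵ electrons fill as t₂g⁵ eg⁰.
Orbital CFSE = 5(-0.4) + 0(0.6) = -2.0Δ₀ = -2.0 × 26800 = -53600 cm⁻¹.
Pairing penalty: 2 pairs vs 0 in the high-spin reference → 2 extra × P = 45320 cm⁻¹.
Overall CFSE = -53600 + 45320 = -8280 cm⁻¹.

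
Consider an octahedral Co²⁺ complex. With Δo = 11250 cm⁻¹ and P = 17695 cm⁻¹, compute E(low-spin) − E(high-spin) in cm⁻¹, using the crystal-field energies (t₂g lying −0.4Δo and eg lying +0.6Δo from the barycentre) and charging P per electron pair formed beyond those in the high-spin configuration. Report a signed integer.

6445

Co is in group 9, so Co²⁺ is d⁷ (9 − 2 = 7).
High-spin: t₂g⁵ eg², CFSE = -0.8Δo = -9000 cm⁻¹.
Low-spin t₂g⁶ eg¹ gives -1.8Δo = -20250 cm⁻¹, but forming 1 extra pair costs 1P = 17695 cm⁻¹, so E(LS) = -20250 + 17695 = -2555 cm⁻¹.
Thus E(LS) − E(HS) = 6445 cm⁻¹.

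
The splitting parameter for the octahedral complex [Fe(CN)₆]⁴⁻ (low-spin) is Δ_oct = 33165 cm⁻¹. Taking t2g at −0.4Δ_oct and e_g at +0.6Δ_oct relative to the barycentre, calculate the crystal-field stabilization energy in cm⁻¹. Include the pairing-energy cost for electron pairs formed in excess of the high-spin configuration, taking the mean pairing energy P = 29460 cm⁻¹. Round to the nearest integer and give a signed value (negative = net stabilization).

Each CN⁻ contributes -1; 6 × (-1) = -6. With overall charge -4, Fe is in the +2 oxidation state.
Fe²⁺: group 8, so d-count = 8 − 2 = 6.
Electron filling gives t2g^6 e_g^0.
Orbital CFSE = 6(-0.4) + 0(0.6) = -2.4Δ_oct = -2.4 × 33165 = -79596 cm⁻¹.
High-spin d⁶ would be t2g^4 e_g^2 with 1 pair; low-spin has 3, so 2 excess pairs cost +2P = +58920 cm⁻¹.
Combining: -79596 + 58920 = -20676 cm⁻¹.

-20676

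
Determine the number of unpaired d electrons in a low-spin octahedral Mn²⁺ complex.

1

Mn²⁺: group 7, so d-count = 7 − 2 = 5.
Configuration: t2g^5 e_g^0, giving 1 unpaired electron.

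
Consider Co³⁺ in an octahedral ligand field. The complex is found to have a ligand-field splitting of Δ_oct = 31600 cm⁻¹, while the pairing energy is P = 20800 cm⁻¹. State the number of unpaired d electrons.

Co sits in group 9; removing 3 electrons leaves Co³⁺ with 9 − 3 = 6 d electrons.
With Δ_oct > P the complex is low-spin.
Filling d⁶ accordingly: t₂g⁶ eg⁰.
Unpaired electrons: 0.

0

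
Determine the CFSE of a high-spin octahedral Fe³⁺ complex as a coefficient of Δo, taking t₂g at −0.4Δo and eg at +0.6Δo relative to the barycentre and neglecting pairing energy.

0.0 Δo

Fe is in group 8, so Fe³⁺ is d⁵ (8 − 3 = 5).
Configuration: t₂g³ eg².
CFSE = 3(-0.4Δo) + 2(0.6Δo) = -1.2Δo + 1.2Δo = 0.0Δo.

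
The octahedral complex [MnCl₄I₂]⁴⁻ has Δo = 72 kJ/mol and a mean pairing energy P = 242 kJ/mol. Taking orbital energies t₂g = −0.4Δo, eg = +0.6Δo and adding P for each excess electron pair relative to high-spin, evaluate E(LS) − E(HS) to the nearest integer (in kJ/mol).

Ligand charges: 4×(-1) from Cl⁻ and 2×(-1) from I⁻ sum to -6; with overall charge -4, Mn is +2.
Mn sits in group 7; removing 2 electrons leaves Mn²⁺ with 7 − 2 = 5 d electrons.
In the high-spin limit (t₂g³ eg²) the orbital term is 0.0Δo = 0 kJ/mol, with no excess pairing.
Low-spin t₂g⁵ eg⁰ gives -2.0Δo = -144 kJ/mol, but forming 2 extra pairs costs 2P = 484 kJ/mol, so E(LS) = -144 + 484 = 340 kJ/mol.
The difference is 340 − (0) = 340 kJ/mol, so high-spin lies lower.

340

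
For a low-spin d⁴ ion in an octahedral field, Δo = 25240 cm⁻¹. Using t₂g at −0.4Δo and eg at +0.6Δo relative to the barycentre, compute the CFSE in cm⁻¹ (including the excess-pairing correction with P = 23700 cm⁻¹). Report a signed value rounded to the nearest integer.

-16684

The d⁴ electrons fill as t₂g⁴ eg⁰.
The orbital stabilization is -1.6Δo = -1.6 × 25240 = -40384 cm⁻¹.
High-spin d⁴ would be t₂g³ eg¹ with 0 pairs; low-spin has 1, so 1 excess pair costs +1P = +23700 cm⁻¹.
Net CFSE = -40384 + 23700 = -16684 cm⁻¹.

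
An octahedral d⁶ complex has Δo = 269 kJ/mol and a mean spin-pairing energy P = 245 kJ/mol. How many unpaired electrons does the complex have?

Here Δo > P (269 > 245), so the low-spin state is favoured.
That gives t2g^6 e_g^0.
Unpaired electrons: 0.

0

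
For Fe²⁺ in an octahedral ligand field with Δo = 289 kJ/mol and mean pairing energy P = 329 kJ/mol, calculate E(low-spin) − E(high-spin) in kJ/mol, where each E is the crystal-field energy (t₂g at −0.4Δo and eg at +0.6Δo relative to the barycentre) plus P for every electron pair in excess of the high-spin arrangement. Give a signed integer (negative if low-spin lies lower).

80

Fe is in group 8, so Fe²⁺ is d⁶ (8 − 2 = 6).
In the high-spin limit (t₂g⁴ eg²) the orbital term is -0.4Δo = -116 kJ/mol, with no excess pairing.
Low-spin t₂g⁶ eg⁰ gives -2.4Δo = -694 kJ/mol, but forming 2 extra pairs costs 2P = 658 kJ/mol, so E(LS) = -694 + 658 = -36 kJ/mol.
Thus E(LS) − E(HS) = 80 kJ/mol.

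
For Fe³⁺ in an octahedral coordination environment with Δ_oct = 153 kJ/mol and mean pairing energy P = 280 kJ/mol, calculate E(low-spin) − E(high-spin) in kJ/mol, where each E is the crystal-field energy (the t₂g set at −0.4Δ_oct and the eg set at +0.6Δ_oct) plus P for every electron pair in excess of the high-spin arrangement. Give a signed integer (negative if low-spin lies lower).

Fe is in group 8, so Fe³⁺ is d⁵ (8 − 3 = 5).
High-spin: t₂g³ eg², CFSE = 0.0Δ_oct = 0 kJ/mol.
For low-spin the configuration is t₂g⁵ eg⁰: orbital energy -2.0 × 153 = -306 kJ/mol, and 2 additional pairs relative to high-spin add 560 kJ/mol, giving 254 kJ/mol.
Thus E(LS) − E(HS) = 254 kJ/mol.

254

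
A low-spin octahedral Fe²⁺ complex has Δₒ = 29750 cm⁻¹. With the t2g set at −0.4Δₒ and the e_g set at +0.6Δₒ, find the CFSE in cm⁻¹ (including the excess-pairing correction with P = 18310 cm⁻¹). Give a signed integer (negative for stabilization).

Fe sits in group 8; removing 2 electrons leaves Fe²⁺ with 8 − 2 = 6 d electrons.
The d⁶ electrons fill as t2g^6 e_g^0.
CFSE(orbital) = 6×(-0.4Δₒ) + 0×(0.6Δₒ) = -2.4Δₒ; with Δₒ = 29750 cm⁻¹ that is -71400 cm⁻¹.
Relative to high-spin t2g^4 e_g^2 (1 paired), the low-spin configuration has 2 additional pairs, contributing +2 × 18310 = +36620 cm⁻¹.
Combining: -71400 + 36620 = -34780 cm⁻¹.

-34780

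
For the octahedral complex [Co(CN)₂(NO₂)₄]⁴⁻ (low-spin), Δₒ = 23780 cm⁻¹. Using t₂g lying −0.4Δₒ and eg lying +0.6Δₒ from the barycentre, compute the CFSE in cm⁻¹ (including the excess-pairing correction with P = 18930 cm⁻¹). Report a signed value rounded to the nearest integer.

Ligand charges: 2×(-1) from CN⁻ and 4×(-1) from NO₂⁻ sum to -6; with overall charge -4, Co is +2.
Co sits in group 9; removing 2 electrons leaves Co²⁺ with 9 − 2 = 7 d electrons.
Electron filling gives t₂g⁶ eg¹.
Orbital CFSE = 6(-0.4) + 1(0.6) = -1.8Δₒ = -1.8 × 23780 = -42804 cm⁻¹.
High-spin d⁷ would be t₂g⁵ eg² with 2 pairs; low-spin has 3, so 1 excess pair costs +1P = +18930 cm⁻¹.
Net CFSE = -42804 + 18930 = -23874 cm⁻¹.

-23874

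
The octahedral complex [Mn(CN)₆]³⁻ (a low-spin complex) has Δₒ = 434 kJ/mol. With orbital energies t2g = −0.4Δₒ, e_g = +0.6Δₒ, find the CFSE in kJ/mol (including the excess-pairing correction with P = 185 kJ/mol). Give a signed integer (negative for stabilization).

-509

Each CN⁻ contributes -1; 6 × (-1) = -6. With overall charge -3, Mn is in the +3 oxidation state.
Mn is in group 7, so Mn³⁺ is d⁴ (7 − 3 = 4).
The d⁴ electrons fill as t2g^4 e_g^0.
The orbital stabilization is -1.6Δₒ = -1.6 × 434 = -694 kJ/mol.
Relative to high-spin t2g^3 e_g^1 (0 paired), the low-spin configuration has 1 additional pair, contributing +1 × 185 = +185 kJ/mol.
Overall CFSE = -694 + 185 = -509 kJ/mol.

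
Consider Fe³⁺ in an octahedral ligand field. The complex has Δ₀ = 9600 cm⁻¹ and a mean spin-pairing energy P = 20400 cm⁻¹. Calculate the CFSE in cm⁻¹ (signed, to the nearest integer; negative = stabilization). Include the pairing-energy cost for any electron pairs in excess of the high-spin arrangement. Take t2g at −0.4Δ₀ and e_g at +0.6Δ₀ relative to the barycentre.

0

Group 8 minus oxidation state +3 gives a d⁵ configuration for Fe³⁺.
Here Δ₀ < P (9600 < 20400), so the high-spin state is favoured.
Filling d⁵ accordingly: t2g^3 e_g^2.
Orbital CFSE = 0.0Δ₀ = 0.0 × 9600 = 0 cm⁻¹.
High-spin has no excess pairs, so no pairing correction applies.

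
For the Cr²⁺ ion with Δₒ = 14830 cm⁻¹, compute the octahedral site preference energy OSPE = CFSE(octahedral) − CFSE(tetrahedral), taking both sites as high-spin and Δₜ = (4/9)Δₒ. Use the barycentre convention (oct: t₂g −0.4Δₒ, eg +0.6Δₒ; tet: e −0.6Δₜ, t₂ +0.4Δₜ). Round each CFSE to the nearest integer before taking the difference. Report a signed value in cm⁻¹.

Group 6 minus oxidation state +2 gives a d⁴ configuration for Cr²⁺.
In an octahedral site d⁴ (HS) is t₂g³ eg¹, giving CFSE(oct) = -0.6Δₒ = -8898 cm⁻¹.
Tetrahedral e² t₂² gives -0.4Δₜ = -0.4 × (4/9) × 14830 = -2636 cm⁻¹.
OSPE = -8898 − (-2636) = -6262 cm⁻¹.

-6262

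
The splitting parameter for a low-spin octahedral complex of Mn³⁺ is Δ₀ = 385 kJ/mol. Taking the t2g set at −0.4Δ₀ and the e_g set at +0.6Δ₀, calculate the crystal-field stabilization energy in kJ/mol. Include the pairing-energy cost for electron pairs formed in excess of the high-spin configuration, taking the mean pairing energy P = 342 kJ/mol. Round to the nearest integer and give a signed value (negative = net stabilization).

-274

Group 7 minus oxidation state +3 gives a d⁴ configuration for Mn³⁺.
The d⁴ electrons fill as t2g^4 e_g^0.
Orbital CFSE = 4(-0.4) + 0(0.6) = -1.6Δ₀ = -1.6 × 385 = -616 kJ/mol.
High-spin d⁴ would be t2g^3 e_g^1 with 0 pairs; low-spin has 1, so 1 excess pair costs +1P = +342 kJ/mol.
Overall CFSE = -616 + 342 = -274 kJ/mol.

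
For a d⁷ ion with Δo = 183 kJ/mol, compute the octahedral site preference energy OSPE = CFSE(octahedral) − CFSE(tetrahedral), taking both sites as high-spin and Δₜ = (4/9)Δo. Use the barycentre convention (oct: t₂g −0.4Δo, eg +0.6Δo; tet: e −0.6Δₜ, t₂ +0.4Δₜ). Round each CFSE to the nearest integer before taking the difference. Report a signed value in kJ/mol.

Octahedral high-spin t₂g⁵ eg²: CFSE = -0.8 × 183 = -146 kJ/mol.
Tetrahedral e⁴ t₂³ gives -1.2Δₜ = -1.2 × (4/9) × 183 = -98 kJ/mol.
Subtracting, OSPE = -146 − (-98) = -48 kJ/mol.

-48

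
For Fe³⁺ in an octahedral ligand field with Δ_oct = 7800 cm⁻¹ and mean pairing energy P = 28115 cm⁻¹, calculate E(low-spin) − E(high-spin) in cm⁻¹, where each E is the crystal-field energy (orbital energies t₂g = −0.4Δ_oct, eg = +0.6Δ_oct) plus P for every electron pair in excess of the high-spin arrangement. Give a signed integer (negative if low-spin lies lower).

40630

Fe sits in group 8; removing 3 electrons leaves Fe³⁺ with 8 − 3 = 5 d electrons.
In the high-spin limit (t₂g³ eg²) the orbital term is 0.0Δ_oct = 0 cm⁻¹, with no excess pairing.
For low-spin the configuration is t₂g⁵ eg⁰: orbital energy -2.0 × 7800 = -15600 cm⁻¹, and 2 additional pairs relative to high-spin add 56230 cm⁻¹, giving 40630 cm⁻¹.
Thus E(LS) − E(HS) = 40630 cm⁻¹.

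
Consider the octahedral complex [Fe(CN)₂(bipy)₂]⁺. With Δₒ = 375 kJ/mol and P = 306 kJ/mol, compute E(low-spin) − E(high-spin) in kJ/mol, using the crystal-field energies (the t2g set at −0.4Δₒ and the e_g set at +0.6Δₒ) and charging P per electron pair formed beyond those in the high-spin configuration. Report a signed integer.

-138

Ligand charges: 2×(-1) from CN⁻ and 2×(+0) from bipy sum to -2; with overall charge +1, Fe is +3.
Fe sits in group 8; removing 3 electrons leaves Fe³⁺ with 8 − 3 = 5 d electrons.
High-spin: t2g^3 e_g^2, CFSE = 0.0Δₒ = 0 kJ/mol.
For low-spin the configuration is t2g^5 e_g^0: orbital energy -2.0 × 375 = -750 kJ/mol, and 2 additional pairs relative to high-spin add 612 kJ/mol, giving -138 kJ/mol.
E(LS) − E(HS) = -138 − (0) = -138 kJ/mol.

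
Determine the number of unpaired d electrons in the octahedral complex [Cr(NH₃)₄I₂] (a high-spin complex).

Ligand charges: 4×(+0) from NH₃ and 2×(-1) from I⁻ sum to -2; with overall charge +0, Cr is +2.
Cr²⁺: group 6, so d-count = 6 − 2 = 4.
Configuration: t2g^3 e_g^1, giving 4 unpaired electrons.

4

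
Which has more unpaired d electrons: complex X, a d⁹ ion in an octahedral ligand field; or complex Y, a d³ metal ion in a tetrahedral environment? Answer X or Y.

Y

X: For octahedral d⁹ the high- and low-spin configurations coincide; t₂g⁶ eg³ → 1 unpaired.
Y: Tetrahedral splitting is small, so the complex is high-spin; e² t₂¹ → 3 unpaired.
So Y has more unpaired electrons.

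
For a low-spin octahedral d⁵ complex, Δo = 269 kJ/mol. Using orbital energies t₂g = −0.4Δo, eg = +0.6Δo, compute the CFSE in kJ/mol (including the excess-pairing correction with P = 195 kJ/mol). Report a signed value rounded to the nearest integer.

Electron filling gives t₂g⁵ eg⁰.
Orbital CFSE = 5(-0.4) + 0(0.6) = -2.0Δo = -2.0 × 269 = -538 kJ/mol.
Pairing penalty: 2 pairs vs 0 in the high-spin reference → 2 extra × P = 390 kJ/mol.
Net CFSE = -538 + 390 = -148 kJ/mol.

-148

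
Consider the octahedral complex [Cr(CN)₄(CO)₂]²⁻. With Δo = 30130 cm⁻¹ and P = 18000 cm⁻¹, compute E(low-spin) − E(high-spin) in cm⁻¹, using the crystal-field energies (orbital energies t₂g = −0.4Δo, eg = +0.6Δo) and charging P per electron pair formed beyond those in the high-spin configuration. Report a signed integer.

Ligand charges: 4×(-1) from CN⁻ and 2×(+0) from CO sum to -4; with overall charge -2, Cr is +2.
Cr is in group 6, so Cr²⁺ is d⁴ (6 − 2 = 4).
In the high-spin limit (t₂g³ eg¹) the orbital term is -0.6Δo = -18078 cm⁻¹, with no excess pairing.
For low-spin the configuration is t₂g⁴ eg⁰: orbital energy -1.6 × 30130 = -48208 cm⁻¹, and 1 additional pair relative to high-spin adds 18000 cm⁻¹, giving -30208 cm⁻¹.
E(LS) − E(HS) = -30208 − (-18078) = -12130 cm⁻¹.

-12130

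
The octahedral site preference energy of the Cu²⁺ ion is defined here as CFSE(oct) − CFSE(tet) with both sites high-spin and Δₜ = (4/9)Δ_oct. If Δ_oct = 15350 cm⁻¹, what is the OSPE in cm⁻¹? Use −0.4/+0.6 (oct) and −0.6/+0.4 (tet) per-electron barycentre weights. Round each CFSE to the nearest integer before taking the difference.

-6481

Cu is in group 11, so Cu²⁺ is d⁹ (11 − 2 = 9).
Octahedral high-spin t2g^6 e_g^3: CFSE = -0.6 × 15350 = -9210 cm⁻¹.
In a tetrahedral site the filling is e^4 t2^5: CFSE(tet) = -0.4Δₜ = -0.4 × (4/9)(15350) = -2729 cm⁻¹.
OSPE = -9210 − (-2729) = -6481 cm⁻¹.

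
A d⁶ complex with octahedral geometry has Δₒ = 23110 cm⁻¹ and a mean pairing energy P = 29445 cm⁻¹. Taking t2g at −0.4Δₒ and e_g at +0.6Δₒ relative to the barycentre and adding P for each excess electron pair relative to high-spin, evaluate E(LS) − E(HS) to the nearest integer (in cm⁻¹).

12670

High-spin d⁶ fills as t2g^4 e_g^2 with CFSE 4(−0.4) + 2(+0.6) = -0.4Δₒ = -9244 cm⁻¹.
Low-spin: t2g^6 e_g^0, orbital CFSE = -2.4Δₒ = -55464 cm⁻¹; plus 2 excess pairs × P = +58890 cm⁻¹; total 3426 cm⁻¹.
Thus E(LS) − E(HS) = 12670 cm⁻¹.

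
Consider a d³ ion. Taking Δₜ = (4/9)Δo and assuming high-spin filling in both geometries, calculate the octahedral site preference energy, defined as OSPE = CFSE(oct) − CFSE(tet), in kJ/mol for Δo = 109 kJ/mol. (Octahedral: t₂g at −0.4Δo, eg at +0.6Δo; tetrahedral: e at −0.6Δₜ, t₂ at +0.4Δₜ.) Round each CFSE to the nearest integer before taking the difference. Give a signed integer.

-92

Octahedral (high-spin): t₂g³ eg⁰, CFSE = 3(−0.4) + 0(+0.6) = -1.2Δo = -1.2 × 109 = -131 kJ/mol.
Tetrahedral: e² t₂¹, CFSE = 2(−0.6) + 1(+0.4) = -0.8Δₜ = -0.8 × (4/9) × 109 = -39 kJ/mol.
OSPE = CFSE(oct) − CFSE(tet) = -131 − (-39) = -92 kJ/mol.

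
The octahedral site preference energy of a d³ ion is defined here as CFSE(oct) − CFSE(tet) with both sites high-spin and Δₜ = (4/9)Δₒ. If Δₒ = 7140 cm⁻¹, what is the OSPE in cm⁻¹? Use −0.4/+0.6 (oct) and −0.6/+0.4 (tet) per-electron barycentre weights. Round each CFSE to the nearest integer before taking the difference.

-6029

In an octahedral site d³ (HS) is t₂g³ eg⁰, giving CFSE(oct) = -1.2Δₒ = -8568 cm⁻¹.
In a tetrahedral site the filling is e² t₂¹: CFSE(tet) = -0.8Δₜ = -0.8 × (4/9)(7140) = -2539 cm⁻¹.
OSPE = CFSE(oct) − CFSE(tet) = -8568 − (-2539) = -6029 cm⁻¹.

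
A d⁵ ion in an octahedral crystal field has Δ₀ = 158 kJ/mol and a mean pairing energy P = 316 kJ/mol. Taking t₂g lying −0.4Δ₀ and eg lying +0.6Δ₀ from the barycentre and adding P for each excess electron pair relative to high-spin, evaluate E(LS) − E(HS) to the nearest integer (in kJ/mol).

High-spin: t₂g³ eg², CFSE = 0.0Δ₀ = 0 kJ/mol.
For low-spin the configuration is t₂g⁵ eg⁰: orbital energy -2.0 × 158 = -316 kJ/mol, and 2 additional pairs relative to high-spin add 632 kJ/mol, giving 316 kJ/mol.
E(LS) − E(HS) = 316 − (0) = 316 kJ/mol.

316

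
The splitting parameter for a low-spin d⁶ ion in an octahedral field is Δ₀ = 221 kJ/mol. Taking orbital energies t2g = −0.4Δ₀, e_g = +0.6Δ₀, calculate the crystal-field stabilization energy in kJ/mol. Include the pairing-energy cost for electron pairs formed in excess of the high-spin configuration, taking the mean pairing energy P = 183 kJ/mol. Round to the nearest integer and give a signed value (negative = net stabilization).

-164

Configuration: t2g^6 e_g^0.
Orbital CFSE = 6(-0.4) + 0(0.6) = -2.4Δ₀ = -2.4 × 221 = -530 kJ/mol.
Relative to high-spin t2g^4 e_g^2 (1 paired), the low-spin configuration has 2 additional pairs, contributing +2 × 183 = +366 kJ/mol.
Net CFSE = -530 + 366 = -164 kJ/mol.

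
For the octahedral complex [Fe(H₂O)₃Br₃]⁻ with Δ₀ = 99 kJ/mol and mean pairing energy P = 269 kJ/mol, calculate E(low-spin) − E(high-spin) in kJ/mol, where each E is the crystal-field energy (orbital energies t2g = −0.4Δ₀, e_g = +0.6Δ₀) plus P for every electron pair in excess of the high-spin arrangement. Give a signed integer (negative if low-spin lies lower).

Ligand charges: 3×(+0) from H₂O and 3×(-1) from Br⁻ sum to -3; with overall charge -1, Fe is +2.
Group 8 minus oxidation state +2 gives a d⁶ configuration for Fe²⁺.
In the high-spin limit (t2g^4 e_g^2) the orbital term is -0.4Δ₀ = -40 kJ/mol, with no excess pairing.
Low-spin: t2g^6 e_g^0, orbital CFSE = -2.4Δ₀ = -238 kJ/mol; plus 2 excess pairs × P = +538 kJ/mol; total 300 kJ/mol.
Thus E(LS) − E(HS) = 340 kJ/mol.

340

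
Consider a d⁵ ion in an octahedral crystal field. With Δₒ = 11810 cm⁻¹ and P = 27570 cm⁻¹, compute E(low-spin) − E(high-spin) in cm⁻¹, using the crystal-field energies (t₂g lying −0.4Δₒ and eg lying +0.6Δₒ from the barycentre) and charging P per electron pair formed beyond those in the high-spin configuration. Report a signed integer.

31520

High-spin d⁵ fills as t₂g³ eg² with CFSE 3(−0.4) + 2(+0.6) = 0.0Δₒ = 0 cm⁻¹.
Low-spin: t₂g⁵ eg⁰, orbital CFSE = -2.0Δₒ = -23620 cm⁻¹; plus 2 excess pairs × P = +55140 cm⁻¹; total 31520 cm⁻¹.
E(LS) − E(HS) = 31520 − (0) = 31520 cm⁻¹.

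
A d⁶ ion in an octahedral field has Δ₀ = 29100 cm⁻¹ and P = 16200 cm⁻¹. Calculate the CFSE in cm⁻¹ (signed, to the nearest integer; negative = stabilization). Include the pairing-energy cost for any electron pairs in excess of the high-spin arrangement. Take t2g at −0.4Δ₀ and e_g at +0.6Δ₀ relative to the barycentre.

Δ₀ > P, so pairing is preferred: the ground state is low-spin.
Filling d⁶ accordingly: t2g^6 e_g^0.
Orbital CFSE = -2.4Δ₀ = -2.4 × 29100 = -69840 cm⁻¹.
Excess pairs vs high-spin: 3 − 1 = 2; pairing cost = +32400 cm⁻¹.
Net CFSE = -69840 + 32400 = -37440 cm⁻¹.

-37440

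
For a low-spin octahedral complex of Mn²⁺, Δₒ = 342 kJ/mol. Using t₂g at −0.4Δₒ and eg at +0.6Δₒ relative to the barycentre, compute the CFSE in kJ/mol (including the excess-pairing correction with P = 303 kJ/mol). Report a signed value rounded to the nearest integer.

-78

Mn sits in group 7; removing 2 electrons leaves Mn²⁺ with 7 − 2 = 5 d electrons.
Configuration: t₂g⁵ eg⁰.
Orbital CFSE = 5(-0.4) + 0(0.6) = -2.0Δₒ = -2.0 × 342 = -684 kJ/mol.
Pairing penalty: 2 pairs vs 0 in the high-spin reference → 2 extra × P = 606 kJ/mol.
Combining: -684 + 606 = -78 kJ/mol.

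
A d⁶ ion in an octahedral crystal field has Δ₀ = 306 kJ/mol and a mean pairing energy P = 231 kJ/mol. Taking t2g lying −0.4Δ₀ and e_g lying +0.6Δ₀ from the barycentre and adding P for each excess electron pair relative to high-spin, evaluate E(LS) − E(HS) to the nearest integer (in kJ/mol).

High-spin: t2g^4 e_g^2, CFSE = -0.4Δ₀ = -122 kJ/mol.
Low-spin t2g^6 e_g^0 gives -2.4Δ₀ = -734 kJ/mol, but forming 2 extra pairs costs 2P = 462 kJ/mol, so E(LS) = -734 + 462 = -272 kJ/mol.
Thus E(LS) − E(HS) = -150 kJ/mol.

-150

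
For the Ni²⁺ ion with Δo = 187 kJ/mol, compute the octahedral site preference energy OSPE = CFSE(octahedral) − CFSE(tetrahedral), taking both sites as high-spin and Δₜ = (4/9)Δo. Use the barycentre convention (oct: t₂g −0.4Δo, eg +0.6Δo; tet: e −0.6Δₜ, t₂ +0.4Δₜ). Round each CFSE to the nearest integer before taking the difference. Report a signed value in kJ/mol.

Ni is in group 10, so Ni²⁺ is d⁸ (10 − 2 = 8).
Octahedral high-spin t₂g⁶ eg²: CFSE = -1.2 × 187 = -224 kJ/mol.
Tetrahedral: e⁴ t₂⁴, CFSE = 4(−0.6) + 4(+0.4) = -0.8Δₜ = -0.8 × (4/9) × 187 = -66 kJ/mol.
OSPE = CFSE(oct) − CFSE(tet) = -224 − (-66) = -158 kJ/mol.

-158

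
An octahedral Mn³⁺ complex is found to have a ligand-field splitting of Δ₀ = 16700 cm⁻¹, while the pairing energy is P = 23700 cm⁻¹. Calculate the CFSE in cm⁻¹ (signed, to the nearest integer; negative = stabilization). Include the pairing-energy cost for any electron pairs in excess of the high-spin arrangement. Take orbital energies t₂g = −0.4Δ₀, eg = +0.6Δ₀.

Mn sits in group 7; removing 3 electrons leaves Mn³⁺ with 7 − 3 = 4 d electrons.
Here Δ₀ < P (16700 < 23700), so the high-spin state is favoured.
Configuration: t₂g³ eg¹.
Orbital CFSE = -0.6Δ₀ = -0.6 × 16700 = -10020 cm⁻¹.
High-spin has no excess pairs, so no pairing correction applies.

-10020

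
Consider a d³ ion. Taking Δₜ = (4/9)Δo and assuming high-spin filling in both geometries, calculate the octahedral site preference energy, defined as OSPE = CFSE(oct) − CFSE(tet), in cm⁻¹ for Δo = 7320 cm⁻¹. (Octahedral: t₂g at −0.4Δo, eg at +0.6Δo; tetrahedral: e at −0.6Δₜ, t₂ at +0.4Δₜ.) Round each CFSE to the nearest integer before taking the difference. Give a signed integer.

Octahedral high-spin t₂g³ eg⁰: CFSE = -1.2 × 7320 = -8784 cm⁻¹.
In a tetrahedral site the filling is e² t₂¹: CFSE(tet) = -0.8Δₜ = -0.8 × (4/9)(7320) = -2603 cm⁻¹.
OSPE = -8784 − (-2603) = -6181 cm⁻¹.

-6181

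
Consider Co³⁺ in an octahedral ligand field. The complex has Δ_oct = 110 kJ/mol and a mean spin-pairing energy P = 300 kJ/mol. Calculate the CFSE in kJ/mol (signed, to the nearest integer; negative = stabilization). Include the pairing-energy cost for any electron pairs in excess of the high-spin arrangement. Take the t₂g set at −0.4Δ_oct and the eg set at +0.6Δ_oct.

Co³⁺: group 9, so d-count = 9 − 3 = 6.
With Δ_oct < P the complex is high-spin.
That gives t₂g⁴ eg².
Orbital CFSE = -0.4Δ_oct = -0.4 × 110 = -44 kJ/mol.
High-spin has no excess pairs, so no pairing correction applies.

-44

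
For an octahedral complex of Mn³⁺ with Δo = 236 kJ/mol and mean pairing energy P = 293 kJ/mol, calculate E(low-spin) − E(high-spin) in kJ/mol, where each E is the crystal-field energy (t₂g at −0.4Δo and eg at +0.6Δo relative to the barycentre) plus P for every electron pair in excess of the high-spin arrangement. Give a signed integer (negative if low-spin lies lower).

Mn³⁺: group 7, so d-count = 7 − 3 = 4.
High-spin d⁴ fills as t₂g³ eg¹ with CFSE 3(−0.4) + 1(+0.6) = -0.6Δo = -142 kJ/mol.
For low-spin the configuration is t₂g⁴ eg⁰: orbital energy -1.6 × 236 = -378 kJ/mol, and 1 additional pair relative to high-spin adds 293 kJ/mol, giving -85 kJ/mol.
Thus E(LS) − E(HS) = 57 kJ/mol.

57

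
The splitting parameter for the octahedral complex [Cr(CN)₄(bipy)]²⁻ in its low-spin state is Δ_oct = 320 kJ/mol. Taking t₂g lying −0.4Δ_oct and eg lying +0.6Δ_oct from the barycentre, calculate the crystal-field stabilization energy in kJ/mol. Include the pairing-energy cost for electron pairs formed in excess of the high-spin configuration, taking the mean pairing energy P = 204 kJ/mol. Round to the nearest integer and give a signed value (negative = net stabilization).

Ligand charges: 4×(-1) from CN⁻ and 1×(+0) from bipy sum to -4; with overall charge -2, Cr is +2.
Group 6 minus oxidation state +2 gives a d⁴ configuration for Cr²⁺.
Configuration: t₂g⁴ eg⁰.
Orbital CFSE = 4(-0.4) + 0(0.6) = -1.6Δ_oct = -1.6 × 320 = -512 kJ/mol.
Relative to high-spin t₂g³ eg¹ (0 paired), the low-spin configuration has 1 additional pair, contributing +1 × 204 = +204 kJ/mol.
Net CFSE = -512 + 204 = -308 kJ/mol.

-308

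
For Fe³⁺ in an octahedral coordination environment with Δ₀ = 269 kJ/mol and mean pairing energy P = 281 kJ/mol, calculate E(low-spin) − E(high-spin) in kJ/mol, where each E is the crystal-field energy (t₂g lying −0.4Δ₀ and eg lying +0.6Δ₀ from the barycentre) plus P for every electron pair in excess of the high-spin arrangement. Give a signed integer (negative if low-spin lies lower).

24

Group 8 minus oxidation state +3 gives a d⁵ configuration for Fe³⁺.
High-spin: t₂g³ eg², CFSE = 0.0Δ₀ = 0 kJ/mol.
Low-spin: t₂g⁵ eg⁰, orbital CFSE = -2.0Δ₀ = -538 kJ/mol; plus 2 excess pairs × P = +562 kJ/mol; total 24 kJ/mol.
Thus E(LS) − E(HS) = 24 kJ/mol.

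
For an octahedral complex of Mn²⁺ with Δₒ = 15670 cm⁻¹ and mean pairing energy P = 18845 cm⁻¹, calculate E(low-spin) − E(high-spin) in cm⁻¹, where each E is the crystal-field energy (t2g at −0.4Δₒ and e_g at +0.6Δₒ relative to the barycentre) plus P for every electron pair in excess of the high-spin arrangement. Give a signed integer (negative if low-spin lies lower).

Mn is in group 7, so Mn²⁺ is d⁵ (7 − 2 = 5).
High-spin d⁵ fills as t2g^3 e_g^2 with CFSE 3(−0.4) + 2(+0.6) = 0.0Δₒ = 0 cm⁻¹.
For low-spin the configuration is t2g^5 e_g^0: orbital energy -2.0 × 15670 = -31340 cm⁻¹, and 2 additional pairs relative to high-spin add 37690 cm⁻¹, giving 6350 cm⁻¹.
Thus E(LS) − E(HS) = 6350 cm⁻¹.

6350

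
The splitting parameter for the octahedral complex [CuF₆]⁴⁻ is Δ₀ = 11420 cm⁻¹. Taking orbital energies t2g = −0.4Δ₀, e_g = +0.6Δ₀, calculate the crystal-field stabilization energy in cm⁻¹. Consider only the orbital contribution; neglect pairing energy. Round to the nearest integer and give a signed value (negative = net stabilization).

-6852

Each F⁻ contributes -1; 6 × (-1) = -6. With overall charge -4, Cu is in the +2 oxidation state.
Group 11 minus oxidation state +2 gives a d⁹ configuration for Cu²⁺.
Electron filling gives t2g^6 e_g^3.
The orbital stabilization is -0.6Δ₀ = -0.6 × 11420 = -6852 cm⁻¹.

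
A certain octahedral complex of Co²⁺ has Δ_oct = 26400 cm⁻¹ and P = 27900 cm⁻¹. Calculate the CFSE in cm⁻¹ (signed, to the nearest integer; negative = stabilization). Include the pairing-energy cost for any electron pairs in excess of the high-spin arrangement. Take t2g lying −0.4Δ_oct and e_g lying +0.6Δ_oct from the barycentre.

-21120

Co sits in group 9; removing 2 electrons leaves Co²⁺ with 9 − 2 = 7 d electrons.
Since Δ_oct = 26400 cm⁻¹ < P = 27900 cm⁻¹, the complex adopts the high-spin configuration.
That gives t2g^5 e_g^2.
Orbital CFSE = -0.8Δ_oct = -0.8 × 26400 = -21120 cm⁻¹.
High-spin has no excess pairs, so no pairing correction applies.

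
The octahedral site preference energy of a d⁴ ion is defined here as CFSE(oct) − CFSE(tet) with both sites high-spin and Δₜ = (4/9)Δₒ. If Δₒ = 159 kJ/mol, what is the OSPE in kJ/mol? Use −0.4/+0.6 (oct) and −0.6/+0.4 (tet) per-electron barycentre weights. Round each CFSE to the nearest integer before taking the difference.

-67

In an octahedral site d⁴ (HS) is t2g^3 e_g^1, giving CFSE(oct) = -0.6Δₒ = -95 kJ/mol.
In a tetrahedral site the filling is e^2 t2^2: CFSE(tet) = -0.4Δₜ = -0.4 × (4/9)(159) = -28 kJ/mol.
Subtracting, OSPE = -95 − (-28) = -67 kJ/mol.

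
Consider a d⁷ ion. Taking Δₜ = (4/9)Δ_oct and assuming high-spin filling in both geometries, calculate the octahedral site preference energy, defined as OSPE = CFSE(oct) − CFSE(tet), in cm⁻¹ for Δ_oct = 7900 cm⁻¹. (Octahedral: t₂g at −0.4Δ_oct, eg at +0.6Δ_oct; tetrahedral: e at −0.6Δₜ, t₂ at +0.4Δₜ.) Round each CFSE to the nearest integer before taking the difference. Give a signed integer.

-2107

Octahedral (high-spin): t₂g⁵ eg², CFSE = 5(−0.4) + 2(+0.6) = -0.8Δ_oct = -0.8 × 7900 = -6320 cm⁻¹.
In a tetrahedral site the filling is e⁴ t₂³: CFSE(tet) = -1.2Δₜ = -1.2 × (4/9)(7900) = -4213 cm⁻¹.
OSPE = CFSE(oct) − CFSE(tet) = -6320 − (-4213) = -2107 cm⁻¹.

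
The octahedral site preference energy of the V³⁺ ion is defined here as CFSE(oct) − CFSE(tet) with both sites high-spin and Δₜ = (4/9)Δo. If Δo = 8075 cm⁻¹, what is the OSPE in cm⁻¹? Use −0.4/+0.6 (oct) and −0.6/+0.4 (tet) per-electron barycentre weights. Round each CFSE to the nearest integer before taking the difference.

-2153

V sits in group 5; removing 3 electrons leaves V³⁺ with 5 − 3 = 2 d electrons.
Octahedral high-spin t₂g² eg⁰: CFSE = -0.8 × 8075 = -6460 cm⁻¹.
Tetrahedral e² t₂⁰ gives -1.2Δₜ = -1.2 × (4/9) × 8075 = -4307 cm⁻¹.
OSPE = -6460 − (-4307) = -2153 cm⁻¹.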